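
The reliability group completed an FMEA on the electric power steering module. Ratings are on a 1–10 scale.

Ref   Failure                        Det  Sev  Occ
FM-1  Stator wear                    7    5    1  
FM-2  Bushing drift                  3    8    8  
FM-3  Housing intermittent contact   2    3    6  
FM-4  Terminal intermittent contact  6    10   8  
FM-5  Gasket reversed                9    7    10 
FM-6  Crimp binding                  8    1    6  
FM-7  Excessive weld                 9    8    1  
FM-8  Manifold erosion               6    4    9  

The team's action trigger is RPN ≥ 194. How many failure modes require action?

RPN = Severity × Occurrence × Detection:
  FM-1: 5 × 1 × 7 = 35
  FM-2: 8 × 8 × 3 = 192
  FM-3: 3 × 6 × 2 = 36
  FM-4: 10 × 8 × 6 = 480
  FM-5: 7 × 10 × 9 = 630
  FM-6: 1 × 6 × 8 = 48
  FM-7: 8 × 1 × 9 = 72
  FM-8: 4 × 9 × 6 = 216
Modes with RPN ≥ 194: FM-4 (480), FM-5 (630), FM-8 (216) → 3.

3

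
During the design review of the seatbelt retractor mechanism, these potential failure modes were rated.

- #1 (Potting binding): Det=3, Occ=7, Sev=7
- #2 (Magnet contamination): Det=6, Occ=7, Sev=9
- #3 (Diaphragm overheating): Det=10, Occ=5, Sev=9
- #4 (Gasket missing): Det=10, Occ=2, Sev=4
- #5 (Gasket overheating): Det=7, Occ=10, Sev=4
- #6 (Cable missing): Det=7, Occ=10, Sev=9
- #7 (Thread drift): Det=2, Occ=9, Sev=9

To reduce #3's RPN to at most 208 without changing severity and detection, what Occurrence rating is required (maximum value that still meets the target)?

#3: S=9, O=5, D=10 → current RPN = 450.
Fixed product = 90. Need 90 × O ≤ 208, so O ≤ 208/90 = 2.31.
Maximum integer Occurrence rating = 2 (gives RPN 180; O=3 would give 270 > 208).

2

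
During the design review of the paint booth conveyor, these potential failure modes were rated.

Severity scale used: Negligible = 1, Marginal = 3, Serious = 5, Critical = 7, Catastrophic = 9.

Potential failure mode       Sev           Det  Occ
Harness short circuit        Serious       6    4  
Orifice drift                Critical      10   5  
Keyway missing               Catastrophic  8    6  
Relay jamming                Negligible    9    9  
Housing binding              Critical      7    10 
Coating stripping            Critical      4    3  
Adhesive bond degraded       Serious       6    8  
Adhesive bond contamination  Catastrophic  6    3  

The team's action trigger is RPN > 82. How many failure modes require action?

RPN = Severity × Occurrence × Detection:
  Harness short circuit: 5 × 4 × 6 = 120
  Orifice drift: 7 × 5 × 10 = 350
  Keyway missing: 9 × 6 × 8 = 432
  Relay jamming: 1 × 9 × 9 = 81
  Housing binding: 7 × 10 × 7 = 490
  Coating stripping: 7 × 3 × 4 = 84
  Adhesive bond degraded: 5 × 8 × 6 = 240
  Adhesive bond contamination: 9 × 3 × 6 = 162
Modes with RPN > 82: Harness short circuit (120), Orifice drift (350), Keyway missing (432), Housing binding (490), Coating stripping (84), Adhesive bond degraded (240), Adhesive bond contamination (162) → 7.

7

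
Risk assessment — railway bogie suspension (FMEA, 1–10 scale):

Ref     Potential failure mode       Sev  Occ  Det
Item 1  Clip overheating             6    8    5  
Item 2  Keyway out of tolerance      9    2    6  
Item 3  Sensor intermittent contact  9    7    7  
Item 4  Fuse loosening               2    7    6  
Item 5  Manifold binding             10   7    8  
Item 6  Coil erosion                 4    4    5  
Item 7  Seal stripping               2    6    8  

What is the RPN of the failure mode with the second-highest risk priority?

441

RPN = Severity × Occurrence × Detection:
  Item 1: 6 × 8 × 5 = 240
  Item 2: 9 × 2 × 6 = 108
  Item 3: 9 × 7 × 7 = 441
  Item 4: 2 × 7 × 6 = 84
  Item 5: 10 × 7 × 8 = 560
  Item 6: 4 × 4 × 5 = 80
  Item 7: 2 × 6 × 8 = 96
Sorted descending: 560, 441, 240, 108, 96, 84, 80.
The second-highest RPN is 441 (Item 3).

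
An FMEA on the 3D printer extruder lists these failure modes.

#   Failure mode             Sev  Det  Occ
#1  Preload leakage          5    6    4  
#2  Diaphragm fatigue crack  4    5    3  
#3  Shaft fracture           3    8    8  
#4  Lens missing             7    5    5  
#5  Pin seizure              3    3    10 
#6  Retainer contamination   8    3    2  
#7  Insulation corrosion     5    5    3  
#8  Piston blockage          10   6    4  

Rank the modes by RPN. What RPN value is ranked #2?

192

RPN = Severity × Occurrence × Detection:
  #1: 5 × 4 × 6 = 120
  #2: 4 × 3 × 5 = 60
  #3: 3 × 8 × 8 = 192
  #4: 7 × 5 × 5 = 175
  #5: 3 × 10 × 3 = 90
  #6: 8 × 2 × 3 = 48
  #7: 5 × 3 × 5 = 75
  #8: 10 × 4 × 6 = 240
Sorted descending: 240, 192, 175, 120, 90, 75, 60, 48.
The second-highest RPN is 192 (#3).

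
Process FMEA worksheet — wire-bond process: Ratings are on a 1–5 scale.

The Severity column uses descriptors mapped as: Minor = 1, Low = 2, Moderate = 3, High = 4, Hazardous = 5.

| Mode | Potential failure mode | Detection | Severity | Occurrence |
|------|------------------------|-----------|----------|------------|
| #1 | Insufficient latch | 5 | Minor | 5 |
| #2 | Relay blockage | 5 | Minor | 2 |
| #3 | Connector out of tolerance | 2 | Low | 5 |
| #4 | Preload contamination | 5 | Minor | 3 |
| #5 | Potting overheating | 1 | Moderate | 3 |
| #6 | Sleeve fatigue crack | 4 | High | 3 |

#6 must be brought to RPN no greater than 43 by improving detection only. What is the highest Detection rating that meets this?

3

#6: S=4, O=3, D=4 → current RPN = 48.
Fixed product = 12. Need 12 × D ≤ 43, so D ≤ 43/12 = 3.58.
Maximum integer Detection rating = 3 (gives RPN 36; D=4 would give 48 > 43).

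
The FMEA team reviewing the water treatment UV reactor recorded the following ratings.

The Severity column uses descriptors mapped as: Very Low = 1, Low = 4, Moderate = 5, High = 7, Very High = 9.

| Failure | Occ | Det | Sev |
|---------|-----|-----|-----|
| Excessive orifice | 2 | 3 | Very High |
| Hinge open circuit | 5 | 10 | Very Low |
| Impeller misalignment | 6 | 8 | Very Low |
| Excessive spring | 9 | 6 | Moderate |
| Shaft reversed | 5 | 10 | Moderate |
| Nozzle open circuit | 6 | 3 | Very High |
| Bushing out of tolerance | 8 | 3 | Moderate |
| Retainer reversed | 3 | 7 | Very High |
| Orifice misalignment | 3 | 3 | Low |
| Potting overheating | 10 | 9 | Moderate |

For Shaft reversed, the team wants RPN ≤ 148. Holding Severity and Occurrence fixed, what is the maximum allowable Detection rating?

5

Shaft reversed: S=5, O=5, D=10 → current RPN = 250.
Fixed product = 25. Need 25 × D ≤ 148, so D ≤ 148/25 = 5.92.
Maximum integer Detection rating = 5 (gives RPN 125; D=6 would give 150 > 148).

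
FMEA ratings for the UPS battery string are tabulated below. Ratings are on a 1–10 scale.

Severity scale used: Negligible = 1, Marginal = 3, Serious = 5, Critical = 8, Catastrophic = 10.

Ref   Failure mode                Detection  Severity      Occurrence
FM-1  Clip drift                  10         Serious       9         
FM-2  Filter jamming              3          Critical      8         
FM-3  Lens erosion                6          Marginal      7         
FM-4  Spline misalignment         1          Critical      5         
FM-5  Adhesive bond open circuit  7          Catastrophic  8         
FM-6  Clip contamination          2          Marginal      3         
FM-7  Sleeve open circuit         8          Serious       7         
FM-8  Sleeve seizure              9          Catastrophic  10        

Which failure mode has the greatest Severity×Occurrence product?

FM-8

Criticality = Severity × Occurrence:
  FM-1: 5 × 9 = 45
  FM-2: 8 × 8 = 64
  FM-3: 3 × 7 = 21
  FM-4: 8 × 5 = 40
  FM-5: 10 × 8 = 80
  FM-6: 3 × 3 = 9
  FM-7: 5 × 7 = 35
  FM-8: 10 × 10 = 100
Highest criticality is 100 → FM-8.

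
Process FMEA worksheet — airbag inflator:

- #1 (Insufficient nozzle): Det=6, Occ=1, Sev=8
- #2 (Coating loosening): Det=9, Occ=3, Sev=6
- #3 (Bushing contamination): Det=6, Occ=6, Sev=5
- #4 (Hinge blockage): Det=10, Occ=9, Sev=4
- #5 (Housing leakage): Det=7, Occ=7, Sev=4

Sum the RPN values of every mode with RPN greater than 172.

RPN = Severity × Occurrence × Detection:
  #1: 8 × 1 × 6 = 48
  #2: 6 × 3 × 9 = 162
  #3: 5 × 6 × 6 = 180
  #4: 4 × 9 × 10 = 360
  #5: 4 × 7 × 7 = 196
RPN > 172: #3 (180), #4 (360), #5 (196).
Sum: 180 + 360 + 196 = 736.

736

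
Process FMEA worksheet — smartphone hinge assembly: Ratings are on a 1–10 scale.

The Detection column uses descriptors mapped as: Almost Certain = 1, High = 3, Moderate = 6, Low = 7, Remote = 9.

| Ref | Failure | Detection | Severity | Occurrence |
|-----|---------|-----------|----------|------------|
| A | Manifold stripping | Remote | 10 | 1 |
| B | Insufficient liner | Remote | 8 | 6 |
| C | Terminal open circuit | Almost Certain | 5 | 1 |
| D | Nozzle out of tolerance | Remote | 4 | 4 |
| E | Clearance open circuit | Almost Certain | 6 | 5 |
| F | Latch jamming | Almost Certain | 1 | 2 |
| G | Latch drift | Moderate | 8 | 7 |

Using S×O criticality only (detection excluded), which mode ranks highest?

Criticality = Severity × Occurrence:
  A: 10 × 1 = 10
  B: 8 × 6 = 48
  C: 5 × 1 = 5
  D: 4 × 4 = 16
  E: 6 × 5 = 30
  F: 1 × 2 = 2
  G: 8 × 7 = 56
Highest criticality is 56 → G.

G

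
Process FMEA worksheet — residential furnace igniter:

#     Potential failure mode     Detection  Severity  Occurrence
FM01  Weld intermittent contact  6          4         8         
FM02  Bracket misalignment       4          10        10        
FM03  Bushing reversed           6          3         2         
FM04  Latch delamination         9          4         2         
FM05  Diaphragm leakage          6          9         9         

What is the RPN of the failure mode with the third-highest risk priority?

192

RPN = Severity × Occurrence × Detection:
  FM01: 4 × 8 × 6 = 192
  FM02: 10 × 10 × 4 = 400
  FM03: 3 × 2 × 6 = 36
  FM04: 4 × 2 × 9 = 72
  FM05: 9 × 9 × 6 = 486
Sorted descending: 486, 400, 192, 72, 36.
The third-highest RPN is 192 (FM01).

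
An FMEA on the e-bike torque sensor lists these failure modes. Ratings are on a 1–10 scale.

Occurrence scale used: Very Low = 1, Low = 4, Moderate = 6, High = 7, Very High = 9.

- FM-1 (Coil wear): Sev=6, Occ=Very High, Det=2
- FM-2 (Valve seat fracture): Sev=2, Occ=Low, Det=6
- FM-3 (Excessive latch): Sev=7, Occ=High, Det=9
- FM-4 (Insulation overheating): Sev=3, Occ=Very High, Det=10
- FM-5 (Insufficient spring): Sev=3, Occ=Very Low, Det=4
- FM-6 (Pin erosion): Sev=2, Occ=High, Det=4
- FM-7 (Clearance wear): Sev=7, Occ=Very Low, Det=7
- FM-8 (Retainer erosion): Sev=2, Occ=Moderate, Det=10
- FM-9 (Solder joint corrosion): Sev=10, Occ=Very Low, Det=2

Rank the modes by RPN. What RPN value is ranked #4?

RPN = Severity × Occurrence × Detection:
  FM-1: 6 × 9 × 2 = 108
  FM-2: 2 × 4 × 6 = 48
  FM-3: 7 × 7 × 9 = 441
  FM-4: 3 × 9 × 10 = 270
  FM-5: 3 × 1 × 4 = 12
  FM-6: 2 × 7 × 4 = 56
  FM-7: 7 × 1 × 7 = 49
  FM-8: 2 × 6 × 10 = 120
  FM-9: 10 × 1 × 2 = 20
Sorted descending: 441, 270, 120, 108, 56, 49, 48, 20, 12.
The fourth-highest RPN is 108 (FM-1).

108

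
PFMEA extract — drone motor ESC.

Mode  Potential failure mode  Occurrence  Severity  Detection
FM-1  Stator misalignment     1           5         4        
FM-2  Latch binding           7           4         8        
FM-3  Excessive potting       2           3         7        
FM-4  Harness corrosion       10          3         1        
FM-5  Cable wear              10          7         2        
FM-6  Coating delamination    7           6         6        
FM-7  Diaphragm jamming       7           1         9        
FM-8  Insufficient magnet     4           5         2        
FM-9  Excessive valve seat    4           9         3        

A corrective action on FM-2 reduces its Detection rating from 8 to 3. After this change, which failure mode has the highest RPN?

RPN = Severity × Occurrence × Detection:
  FM-1: 5 × 1 × 4 = 20
  FM-2: 4 × 7 × 8 = 224
  FM-3: 3 × 2 × 7 = 42
  FM-4: 3 × 10 × 1 = 30
  FM-5: 7 × 10 × 2 = 140
  FM-6: 6 × 7 × 6 = 252
  FM-7: 1 × 7 × 9 = 63
  FM-8: 5 × 4 × 2 = 40
  FM-9: 9 × 4 × 3 = 108
After action: FM-2 → 4 × 7 × 3 = 84.
Revised RPNs: FM-6=252, FM-5=140, FM-9=108, FM-2=84, FM-7=63, FM-3=42, FM-8=40, FM-4=30, FM-1=20.
Highest is now FM-6 (252).

FM-6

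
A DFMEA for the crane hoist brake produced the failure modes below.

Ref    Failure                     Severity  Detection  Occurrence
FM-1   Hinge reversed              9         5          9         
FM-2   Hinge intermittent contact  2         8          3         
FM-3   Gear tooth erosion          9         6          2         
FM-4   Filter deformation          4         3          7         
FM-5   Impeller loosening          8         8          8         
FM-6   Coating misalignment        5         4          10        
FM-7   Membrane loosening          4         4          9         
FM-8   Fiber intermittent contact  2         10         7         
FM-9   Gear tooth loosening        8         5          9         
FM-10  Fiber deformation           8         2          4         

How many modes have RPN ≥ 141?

5

RPN = Severity × Occurrence × Detection:
  FM-1: 9 × 9 × 5 = 405
  FM-2: 2 × 3 × 8 = 48
  FM-3: 9 × 2 × 6 = 108
  FM-4: 4 × 7 × 3 = 84
  FM-5: 8 × 8 × 8 = 512
  FM-6: 5 × 10 × 4 = 200
  FM-7: 4 × 9 × 4 = 144
  FM-8: 2 × 7 × 10 = 140
  FM-9: 8 × 9 × 5 = 360
  FM-10: 8 × 4 × 2 = 64
Modes with RPN ≥ 141: FM-1 (405), FM-5 (512), FM-6 (200), FM-7 (144), FM-9 (360) → 5.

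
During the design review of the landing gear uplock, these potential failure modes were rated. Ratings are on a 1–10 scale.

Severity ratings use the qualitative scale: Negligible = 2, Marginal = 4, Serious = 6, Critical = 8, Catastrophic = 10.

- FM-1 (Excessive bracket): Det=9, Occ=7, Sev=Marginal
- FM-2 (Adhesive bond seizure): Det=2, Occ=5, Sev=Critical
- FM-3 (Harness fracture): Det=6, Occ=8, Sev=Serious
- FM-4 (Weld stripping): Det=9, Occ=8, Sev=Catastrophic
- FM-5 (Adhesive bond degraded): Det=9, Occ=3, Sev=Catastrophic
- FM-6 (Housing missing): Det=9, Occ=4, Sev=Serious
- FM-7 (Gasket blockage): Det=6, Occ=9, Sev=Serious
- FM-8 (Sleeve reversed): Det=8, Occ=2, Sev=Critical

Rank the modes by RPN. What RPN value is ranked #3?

288

RPN = Severity × Occurrence × Detection:
  FM-1: 4 × 7 × 9 = 252
  FM-2: 8 × 5 × 2 = 80
  FM-3: 6 × 8 × 6 = 288
  FM-4: 10 × 8 × 9 = 720
  FM-5: 10 × 3 × 9 = 270
  FM-6: 6 × 4 × 9 = 216
  FM-7: 6 × 9 × 6 = 324
  FM-8: 8 × 2 × 8 = 128
Sorted descending: 720, 324, 288, 270, 252, 216, 128, 80.
The third-highest RPN is 288 (FM-3).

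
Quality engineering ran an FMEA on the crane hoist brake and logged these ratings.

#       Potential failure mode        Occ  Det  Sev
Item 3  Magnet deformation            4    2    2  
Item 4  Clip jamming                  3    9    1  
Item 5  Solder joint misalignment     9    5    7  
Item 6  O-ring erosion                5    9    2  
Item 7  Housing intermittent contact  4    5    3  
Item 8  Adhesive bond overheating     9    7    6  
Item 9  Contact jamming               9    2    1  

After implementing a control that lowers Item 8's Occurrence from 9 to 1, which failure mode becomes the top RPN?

Item 5

RPN = Severity × Occurrence × Detection:
  Item 3: 2 × 4 × 2 = 16
  Item 4: 1 × 3 × 9 = 27
  Item 5: 7 × 9 × 5 = 315
  Item 6: 2 × 5 × 9 = 90
  Item 7: 3 × 4 × 5 = 60
  Item 8: 6 × 9 × 7 = 378
  Item 9: 1 × 9 × 2 = 18
After action: Item 8 → 6 × 1 × 7 = 42.
Revised RPNs: Item 5=315, Item 6=90, Item 7=60, Item 8=42, Item 4=27, Item 9=18, Item 3=16.
Highest is now Item 5 (315).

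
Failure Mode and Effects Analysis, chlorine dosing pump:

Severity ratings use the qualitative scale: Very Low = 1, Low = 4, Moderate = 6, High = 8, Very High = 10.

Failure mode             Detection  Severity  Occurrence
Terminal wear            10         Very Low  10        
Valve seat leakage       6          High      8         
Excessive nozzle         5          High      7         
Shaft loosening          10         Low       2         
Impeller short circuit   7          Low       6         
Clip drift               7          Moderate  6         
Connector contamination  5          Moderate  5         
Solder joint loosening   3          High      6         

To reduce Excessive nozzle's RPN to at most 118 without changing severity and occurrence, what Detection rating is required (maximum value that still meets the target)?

2

Excessive nozzle: S=8, O=7, D=5 → current RPN = 280.
Fixed product = 56. Need 56 × D ≤ 118, so D ≤ 118/56 = 2.11.
Maximum integer Detection rating = 2 (gives RPN 112; D=3 would give 168 > 118).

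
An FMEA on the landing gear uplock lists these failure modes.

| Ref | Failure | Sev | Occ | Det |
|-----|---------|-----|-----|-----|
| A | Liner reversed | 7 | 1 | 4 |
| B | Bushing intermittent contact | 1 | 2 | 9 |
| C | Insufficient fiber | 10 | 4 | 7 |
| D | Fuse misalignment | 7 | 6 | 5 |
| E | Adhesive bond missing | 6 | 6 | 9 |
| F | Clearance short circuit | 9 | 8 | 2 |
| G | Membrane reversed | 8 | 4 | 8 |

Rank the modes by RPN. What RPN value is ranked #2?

RPN = Severity × Occurrence × Detection:
  A: 7 × 1 × 4 = 28
  B: 1 × 2 × 9 = 18
  C: 10 × 4 × 7 = 280
  D: 7 × 6 × 5 = 210
  E: 6 × 6 × 9 = 324
  F: 9 × 8 × 2 = 144
  G: 8 × 4 × 8 = 256
Sorted descending: 324, 280, 256, 210, 144, 28, 18.
The second-highest RPN is 280 (C).

280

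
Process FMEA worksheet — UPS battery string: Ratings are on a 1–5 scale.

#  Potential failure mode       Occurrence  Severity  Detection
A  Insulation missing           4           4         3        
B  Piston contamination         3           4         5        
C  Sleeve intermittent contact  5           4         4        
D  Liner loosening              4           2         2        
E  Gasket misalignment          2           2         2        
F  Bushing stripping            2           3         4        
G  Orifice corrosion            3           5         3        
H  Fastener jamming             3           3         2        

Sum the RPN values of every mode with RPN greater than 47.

RPN = Severity × Occurrence × Detection:
  A: 4 × 4 × 3 = 48
  B: 4 × 3 × 5 = 60
  C: 4 × 5 × 4 = 80
  D: 2 × 4 × 2 = 16
  E: 2 × 2 × 2 = 8
  F: 3 × 2 × 4 = 24
  G: 5 × 3 × 3 = 45
  H: 3 × 3 × 2 = 18
RPN > 47: A (48), B (60), C (80).
Sum: 48 + 60 + 80 = 188.

188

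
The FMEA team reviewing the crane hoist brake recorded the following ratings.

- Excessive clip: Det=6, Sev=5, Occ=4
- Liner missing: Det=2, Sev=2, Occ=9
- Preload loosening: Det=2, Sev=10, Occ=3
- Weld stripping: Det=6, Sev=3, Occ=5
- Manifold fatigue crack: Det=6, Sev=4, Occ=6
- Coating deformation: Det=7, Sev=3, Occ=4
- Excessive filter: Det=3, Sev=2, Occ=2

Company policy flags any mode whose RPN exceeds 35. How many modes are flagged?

6

RPN = Severity × Occurrence × Detection:
  Excessive clip: 5 × 4 × 6 = 120
  Liner missing: 2 × 9 × 2 = 36
  Preload loosening: 10 × 3 × 2 = 60
  Weld stripping: 3 × 5 × 6 = 90
  Manifold fatigue crack: 4 × 6 × 6 = 144
  Coating deformation: 3 × 4 × 7 = 84
  Excessive filter: 2 × 2 × 3 = 12
Modes with RPN > 35: Excessive clip (120), Liner missing (36), Preload loosening (60), Weld stripping (90), Manifold fatigue crack (144), Coating deformation (84) → 6.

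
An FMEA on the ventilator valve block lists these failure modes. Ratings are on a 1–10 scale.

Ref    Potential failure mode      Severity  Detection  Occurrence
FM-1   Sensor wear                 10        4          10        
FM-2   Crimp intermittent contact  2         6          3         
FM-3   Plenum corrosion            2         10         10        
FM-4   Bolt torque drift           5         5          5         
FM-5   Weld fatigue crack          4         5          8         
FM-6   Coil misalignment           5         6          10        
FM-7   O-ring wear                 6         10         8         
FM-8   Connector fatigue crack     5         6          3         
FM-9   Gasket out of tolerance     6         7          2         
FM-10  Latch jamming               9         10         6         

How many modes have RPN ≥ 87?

8

RPN = Severity × Occurrence × Detection:
  FM-1: 10 × 10 × 4 = 400
  FM-2: 2 × 3 × 6 = 36
  FM-3: 2 × 10 × 10 = 200
  FM-4: 5 × 5 × 5 = 125
  FM-5: 4 × 8 × 5 = 160
  FM-6: 5 × 10 × 6 = 300
  FM-7: 6 × 8 × 10 = 480
  FM-8: 5 × 3 × 6 = 90
  FM-9: 6 × 2 × 7 = 84
  FM-10: 9 × 6 × 10 = 540
Modes with RPN ≥ 87: FM-1 (400), FM-3 (200), FM-4 (125), FM-5 (160), FM-6 (300), FM-7 (480), FM-8 (90), FM-10 (540) → 8.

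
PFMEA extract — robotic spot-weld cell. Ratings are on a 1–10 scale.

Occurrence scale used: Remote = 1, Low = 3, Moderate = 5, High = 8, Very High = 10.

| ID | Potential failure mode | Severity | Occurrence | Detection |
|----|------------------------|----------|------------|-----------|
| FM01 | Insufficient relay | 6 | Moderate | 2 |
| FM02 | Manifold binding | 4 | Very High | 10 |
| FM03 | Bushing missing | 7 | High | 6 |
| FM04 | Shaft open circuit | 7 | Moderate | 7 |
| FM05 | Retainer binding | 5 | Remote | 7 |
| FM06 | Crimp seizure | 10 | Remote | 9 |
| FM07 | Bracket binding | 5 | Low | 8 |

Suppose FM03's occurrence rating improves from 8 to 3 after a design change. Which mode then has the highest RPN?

FM02

RPN = Severity × Occurrence × Detection:
  FM01: 6 × 5 × 2 = 60
  FM02: 4 × 10 × 10 = 400
  FM03: 7 × 8 × 6 = 336
  FM04: 7 × 5 × 7 = 245
  FM05: 5 × 1 × 7 = 35
  FM06: 10 × 1 × 9 = 90
  FM07: 5 × 3 × 8 = 120
After action: FM03 → 7 × 3 × 6 = 126.
Revised RPNs: FM02=400, FM04=245, FM03=126, FM07=120, FM06=90, FM01=60, FM05=35.
Highest is now FM02 (400).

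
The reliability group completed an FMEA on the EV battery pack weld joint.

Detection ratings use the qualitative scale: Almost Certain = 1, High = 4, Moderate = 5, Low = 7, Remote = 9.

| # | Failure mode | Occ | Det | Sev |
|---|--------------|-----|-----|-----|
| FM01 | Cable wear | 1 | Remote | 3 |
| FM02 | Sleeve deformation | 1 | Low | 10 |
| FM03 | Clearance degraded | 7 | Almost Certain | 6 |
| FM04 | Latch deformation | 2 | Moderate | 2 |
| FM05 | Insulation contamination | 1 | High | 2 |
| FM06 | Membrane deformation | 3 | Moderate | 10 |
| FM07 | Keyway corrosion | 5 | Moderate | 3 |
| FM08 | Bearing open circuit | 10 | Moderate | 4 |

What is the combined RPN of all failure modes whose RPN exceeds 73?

RPN = Severity × Occurrence × Detection:
  FM01: 3 × 1 × 9 = 27
  FM02: 10 × 1 × 7 = 70
  FM03: 6 × 7 × 1 = 42
  FM04: 2 × 2 × 5 = 20
  FM05: 2 × 1 × 4 = 8
  FM06: 10 × 3 × 5 = 150
  FM07: 3 × 5 × 5 = 75
  FM08: 4 × 10 × 5 = 200
RPN > 73: FM06 (150), FM07 (75), FM08 (200).
Sum: 150 + 75 + 200 = 425.

425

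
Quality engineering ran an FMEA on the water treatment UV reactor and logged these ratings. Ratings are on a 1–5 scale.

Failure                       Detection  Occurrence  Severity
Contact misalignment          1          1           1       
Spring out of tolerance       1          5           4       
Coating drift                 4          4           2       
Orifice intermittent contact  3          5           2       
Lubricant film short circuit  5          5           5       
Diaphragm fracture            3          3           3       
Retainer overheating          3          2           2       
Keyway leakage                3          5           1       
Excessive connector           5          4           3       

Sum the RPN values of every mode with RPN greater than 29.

247

RPN = Severity × Occurrence × Detection:
  Contact misalignment: 1 × 1 × 1 = 1
  Spring out of tolerance: 4 × 5 × 1 = 20
  Coating drift: 2 × 4 × 4 = 32
  Orifice intermittent contact: 2 × 5 × 3 = 30
  Lubricant film short circuit: 5 × 5 × 5 = 125
  Diaphragm fracture: 3 × 3 × 3 = 27
  Retainer overheating: 2 × 2 × 3 = 12
  Keyway leakage: 1 × 5 × 3 = 15
  Excessive connector: 3 × 4 × 5 = 60
RPN > 29: Coating drift (32), Orifice intermittent contact (30), Lubricant film short circuit (125), Excessive connector (60).
Sum: 32 + 30 + 125 + 60 = 247.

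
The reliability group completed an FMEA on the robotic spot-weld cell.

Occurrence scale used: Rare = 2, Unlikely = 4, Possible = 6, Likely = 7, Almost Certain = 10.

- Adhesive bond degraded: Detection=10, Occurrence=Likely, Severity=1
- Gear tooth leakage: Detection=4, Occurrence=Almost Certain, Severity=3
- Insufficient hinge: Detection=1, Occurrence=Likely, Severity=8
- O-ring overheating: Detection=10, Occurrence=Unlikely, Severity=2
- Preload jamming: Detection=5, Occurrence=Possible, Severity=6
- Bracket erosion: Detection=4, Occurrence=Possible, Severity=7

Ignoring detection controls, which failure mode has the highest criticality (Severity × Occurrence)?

Insufficient hinge

Criticality = Severity × Occurrence:
  Adhesive bond degraded: 1 × 7 = 7
  Gear tooth leakage: 3 × 10 = 30
  Insufficient hinge: 8 × 7 = 56
  O-ring overheating: 2 × 4 = 8
  Preload jamming: 6 × 6 = 36
  Bracket erosion: 7 × 6 = 42
Highest criticality is 56 → Insufficient hinge.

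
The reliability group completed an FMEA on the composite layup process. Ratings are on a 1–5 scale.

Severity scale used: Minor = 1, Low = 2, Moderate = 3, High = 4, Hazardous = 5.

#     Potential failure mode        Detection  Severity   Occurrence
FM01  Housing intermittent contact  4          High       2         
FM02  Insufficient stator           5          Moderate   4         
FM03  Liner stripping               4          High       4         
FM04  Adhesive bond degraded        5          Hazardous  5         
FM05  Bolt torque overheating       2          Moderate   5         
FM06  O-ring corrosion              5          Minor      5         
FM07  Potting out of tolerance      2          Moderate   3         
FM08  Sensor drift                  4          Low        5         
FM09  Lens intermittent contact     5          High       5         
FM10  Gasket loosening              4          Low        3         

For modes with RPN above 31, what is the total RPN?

421

RPN = Severity × Occurrence × Detection:
  FM01: 4 × 2 × 4 = 32
  FM02: 3 × 4 × 5 = 60
  FM03: 4 × 4 × 4 = 64
  FM04: 5 × 5 × 5 = 125
  FM05: 3 × 5 × 2 = 30
  FM06: 1 × 5 × 5 = 25
  FM07: 3 × 3 × 2 = 18
  FM08: 2 × 5 × 4 = 40
  FM09: 4 × 5 × 5 = 100
  FM10: 2 × 3 × 4 = 24
RPN > 31: FM01 (32), FM02 (60), FM03 (64), FM04 (125), FM08 (40), FM09 (100).
Sum: 32 + 60 + 64 + 125 + 40 + 100 = 421.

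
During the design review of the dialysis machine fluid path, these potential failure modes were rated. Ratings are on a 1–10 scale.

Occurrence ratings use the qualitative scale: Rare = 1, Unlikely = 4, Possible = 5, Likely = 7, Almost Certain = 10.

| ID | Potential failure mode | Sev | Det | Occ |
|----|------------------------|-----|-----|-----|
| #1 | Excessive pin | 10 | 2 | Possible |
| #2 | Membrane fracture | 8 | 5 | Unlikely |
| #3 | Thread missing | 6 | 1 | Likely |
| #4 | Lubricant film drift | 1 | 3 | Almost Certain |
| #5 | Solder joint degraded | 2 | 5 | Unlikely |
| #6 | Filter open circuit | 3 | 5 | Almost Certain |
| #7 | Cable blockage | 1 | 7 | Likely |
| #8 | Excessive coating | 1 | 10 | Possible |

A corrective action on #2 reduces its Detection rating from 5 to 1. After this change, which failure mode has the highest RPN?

#6

RPN = Severity × Occurrence × Detection:
  #1: 10 × 5 × 2 = 100
  #2: 8 × 4 × 5 = 160
  #3: 6 × 7 × 1 = 42
  #4: 1 × 10 × 3 = 30
  #5: 2 × 4 × 5 = 40
  #6: 3 × 10 × 5 = 150
  #7: 1 × 7 × 7 = 49
  #8: 1 × 5 × 10 = 50
After action: #2 → 8 × 4 × 1 = 32.
Revised RPNs: #6=150, #1=100, #8=50, #7=49, #3=42, #5=40, #2=32, #4=30.
Highest is now #6 (150).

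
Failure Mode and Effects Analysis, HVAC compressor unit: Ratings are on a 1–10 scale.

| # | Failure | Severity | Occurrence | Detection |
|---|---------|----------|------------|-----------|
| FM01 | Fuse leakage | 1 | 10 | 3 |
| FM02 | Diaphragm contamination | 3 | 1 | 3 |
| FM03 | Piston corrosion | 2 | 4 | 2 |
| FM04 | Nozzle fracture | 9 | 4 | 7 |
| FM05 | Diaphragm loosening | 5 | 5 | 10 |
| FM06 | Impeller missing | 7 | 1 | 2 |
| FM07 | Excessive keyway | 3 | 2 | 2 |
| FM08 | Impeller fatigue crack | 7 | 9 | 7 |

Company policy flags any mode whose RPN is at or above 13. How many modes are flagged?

6

RPN = Severity × Occurrence × Detection:
  FM01: 1 × 10 × 3 = 30
  FM02: 3 × 1 × 3 = 9
  FM03: 2 × 4 × 2 = 16
  FM04: 9 × 4 × 7 = 252
  FM05: 5 × 5 × 10 = 250
  FM06: 7 × 1 × 2 = 14
  FM07: 3 × 2 × 2 = 12
  FM08: 7 × 9 × 7 = 441
Modes with RPN ≥ 13: FM01 (30), FM03 (16), FM04 (252), FM05 (250), FM06 (14), FM08 (441) → 6.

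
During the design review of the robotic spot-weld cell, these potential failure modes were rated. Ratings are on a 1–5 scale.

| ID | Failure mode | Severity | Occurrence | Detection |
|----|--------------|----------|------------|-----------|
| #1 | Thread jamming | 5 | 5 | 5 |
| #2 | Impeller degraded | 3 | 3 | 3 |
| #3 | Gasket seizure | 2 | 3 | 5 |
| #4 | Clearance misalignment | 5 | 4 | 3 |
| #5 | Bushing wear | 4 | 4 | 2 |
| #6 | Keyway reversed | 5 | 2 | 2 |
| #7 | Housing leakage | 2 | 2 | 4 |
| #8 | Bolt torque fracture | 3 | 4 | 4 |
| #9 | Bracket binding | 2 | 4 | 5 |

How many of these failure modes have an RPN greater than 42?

RPN = Severity × Occurrence × Detection:
  #1: 5 × 5 × 5 = 125
  #2: 3 × 3 × 3 = 27
  #3: 2 × 3 × 5 = 30
  #4: 5 × 4 × 3 = 60
  #5: 4 × 4 × 2 = 32
  #6: 5 × 2 × 2 = 20
  #7: 2 × 2 × 4 = 16
  #8: 3 × 4 × 4 = 48
  #9: 2 × 4 × 5 = 40
Modes with RPN > 42: #1 (125), #4 (60), #8 (48) → 3.

3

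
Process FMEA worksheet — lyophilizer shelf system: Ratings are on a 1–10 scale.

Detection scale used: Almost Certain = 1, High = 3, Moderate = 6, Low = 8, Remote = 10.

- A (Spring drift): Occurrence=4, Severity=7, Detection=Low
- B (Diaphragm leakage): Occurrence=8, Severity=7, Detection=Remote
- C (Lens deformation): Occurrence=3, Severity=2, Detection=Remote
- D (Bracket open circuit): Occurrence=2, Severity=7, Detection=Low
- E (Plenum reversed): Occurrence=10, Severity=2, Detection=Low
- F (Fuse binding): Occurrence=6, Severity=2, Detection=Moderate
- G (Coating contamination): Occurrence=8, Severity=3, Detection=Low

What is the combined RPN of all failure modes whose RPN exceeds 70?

1320

RPN = Severity × Occurrence × Detection:
  A: 7 × 4 × 8 = 224
  B: 7 × 8 × 10 = 560
  C: 2 × 3 × 10 = 60
  D: 7 × 2 × 8 = 112
  E: 2 × 10 × 8 = 160
  F: 2 × 6 × 6 = 72
  G: 3 × 8 × 8 = 192
RPN > 70: A (224), B (560), D (112), E (160), F (72), G (192).
Sum: 224 + 560 + 112 + 160 + 72 + 192 = 1320.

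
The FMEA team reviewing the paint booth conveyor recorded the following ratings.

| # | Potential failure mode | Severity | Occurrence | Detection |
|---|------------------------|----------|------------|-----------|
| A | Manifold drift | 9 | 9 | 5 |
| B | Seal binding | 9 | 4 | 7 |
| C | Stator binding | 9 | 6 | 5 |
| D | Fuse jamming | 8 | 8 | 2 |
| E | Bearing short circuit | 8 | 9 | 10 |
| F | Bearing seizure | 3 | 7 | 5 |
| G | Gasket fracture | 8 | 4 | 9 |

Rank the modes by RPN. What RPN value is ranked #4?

270

RPN = Severity × Occurrence × Detection:
  A: 9 × 9 × 5 = 405
  B: 9 × 4 × 7 = 252
  C: 9 × 6 × 5 = 270
  D: 8 × 8 × 2 = 128
  E: 8 × 9 × 10 = 720
  F: 3 × 7 × 5 = 105
  G: 8 × 4 × 9 = 288
Sorted descending: 720, 405, 288, 270, 252, 128, 105.
The fourth-highest RPN is 270 (C).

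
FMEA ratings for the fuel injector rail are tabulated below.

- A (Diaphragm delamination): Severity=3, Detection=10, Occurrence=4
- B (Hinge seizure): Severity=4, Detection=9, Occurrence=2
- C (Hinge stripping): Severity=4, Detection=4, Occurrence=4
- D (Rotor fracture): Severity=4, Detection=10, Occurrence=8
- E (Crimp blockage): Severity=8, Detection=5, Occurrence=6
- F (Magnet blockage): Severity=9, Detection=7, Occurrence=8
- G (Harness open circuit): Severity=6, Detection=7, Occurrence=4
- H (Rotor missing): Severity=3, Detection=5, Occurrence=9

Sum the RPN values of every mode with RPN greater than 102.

RPN = Severity × Occurrence × Detection:
  A: 3 × 4 × 10 = 120
  B: 4 × 2 × 9 = 72
  C: 4 × 4 × 4 = 64
  D: 4 × 8 × 10 = 320
  E: 8 × 6 × 5 = 240
  F: 9 × 8 × 7 = 504
  G: 6 × 4 × 7 = 168
  H: 3 × 9 × 5 = 135
RPN > 102: A (120), D (320), E (240), F (504), G (168), H (135).
Sum: 120 + 320 + 240 + 504 + 168 + 135 = 1487.

1487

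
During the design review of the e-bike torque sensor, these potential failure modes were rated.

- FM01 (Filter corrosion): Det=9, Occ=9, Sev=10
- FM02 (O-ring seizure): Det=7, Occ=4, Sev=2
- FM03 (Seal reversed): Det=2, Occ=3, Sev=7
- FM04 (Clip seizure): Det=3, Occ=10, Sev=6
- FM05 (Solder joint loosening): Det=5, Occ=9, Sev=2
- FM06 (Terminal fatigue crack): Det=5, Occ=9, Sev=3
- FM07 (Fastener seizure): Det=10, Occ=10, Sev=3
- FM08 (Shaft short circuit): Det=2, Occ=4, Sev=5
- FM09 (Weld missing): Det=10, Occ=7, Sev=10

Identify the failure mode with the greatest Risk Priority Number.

FM01

RPN = Severity × Occurrence × Detection:
  FM01: 10 × 9 × 9 = 810
  FM02: 2 × 4 × 7 = 56
  FM03: 7 × 3 × 2 = 42
  FM04: 6 × 10 × 3 = 180
  FM05: 2 × 9 × 5 = 90
  FM06: 3 × 9 × 5 = 135
  FM07: 3 × 10 × 10 = 300
  FM08: 5 × 4 × 2 = 40
  FM09: 10 × 7 × 10 = 700
Highest RPN is 810 → FM01.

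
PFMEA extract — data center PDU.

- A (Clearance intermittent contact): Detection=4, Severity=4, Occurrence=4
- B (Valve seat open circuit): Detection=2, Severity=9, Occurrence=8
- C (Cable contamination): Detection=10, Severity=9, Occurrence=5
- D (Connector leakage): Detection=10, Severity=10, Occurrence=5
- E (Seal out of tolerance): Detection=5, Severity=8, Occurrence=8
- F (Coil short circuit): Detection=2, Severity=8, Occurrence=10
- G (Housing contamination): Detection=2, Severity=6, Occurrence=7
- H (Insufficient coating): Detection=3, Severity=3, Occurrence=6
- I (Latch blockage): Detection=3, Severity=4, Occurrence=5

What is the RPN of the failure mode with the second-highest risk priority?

450

RPN = Severity × Occurrence × Detection:
  A: 4 × 4 × 4 = 64
  B: 9 × 8 × 2 = 144
  C: 9 × 5 × 10 = 450
  D: 10 × 5 × 10 = 500
  E: 8 × 8 × 5 = 320
  F: 8 × 10 × 2 = 160
  G: 6 × 7 × 2 = 84
  H: 3 × 6 × 3 = 54
  I: 4 × 5 × 3 = 60
Sorted descending: 500, 450, 320, 160, 144, 84, 64, 60, 54.
The second-highest RPN is 450 (C).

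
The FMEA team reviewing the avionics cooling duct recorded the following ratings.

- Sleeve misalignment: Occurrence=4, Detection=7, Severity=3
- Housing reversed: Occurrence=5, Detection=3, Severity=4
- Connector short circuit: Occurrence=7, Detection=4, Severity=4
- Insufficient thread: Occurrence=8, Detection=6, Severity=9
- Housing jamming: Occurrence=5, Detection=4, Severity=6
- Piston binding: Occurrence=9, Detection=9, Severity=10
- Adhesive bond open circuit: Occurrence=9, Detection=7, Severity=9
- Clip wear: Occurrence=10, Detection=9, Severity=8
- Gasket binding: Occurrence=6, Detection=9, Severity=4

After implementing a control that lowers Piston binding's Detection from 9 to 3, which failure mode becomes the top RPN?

RPN = Severity × Occurrence × Detection:
  Sleeve misalignment: 3 × 4 × 7 = 84
  Housing reversed: 4 × 5 × 3 = 60
  Connector short circuit: 4 × 7 × 4 = 112
  Insufficient thread: 9 × 8 × 6 = 432
  Housing jamming: 6 × 5 × 4 = 120
  Piston binding: 10 × 9 × 9 = 810
  Adhesive bond open circuit: 9 × 9 × 7 = 567
  Clip wear: 8 × 10 × 9 = 720
  Gasket binding: 4 × 6 × 9 = 216
After action: Piston binding → 10 × 9 × 3 = 270.
Revised RPNs: Clip wear=720, Adhesive bond open circuit=567, Insufficient thread=432, Piston binding=270, Gasket binding=216, Housing jamming=120, Connector short circuit=112, Sleeve misalignment=84, Housing reversed=60.
Highest is now Clip wear (720).

Clip wear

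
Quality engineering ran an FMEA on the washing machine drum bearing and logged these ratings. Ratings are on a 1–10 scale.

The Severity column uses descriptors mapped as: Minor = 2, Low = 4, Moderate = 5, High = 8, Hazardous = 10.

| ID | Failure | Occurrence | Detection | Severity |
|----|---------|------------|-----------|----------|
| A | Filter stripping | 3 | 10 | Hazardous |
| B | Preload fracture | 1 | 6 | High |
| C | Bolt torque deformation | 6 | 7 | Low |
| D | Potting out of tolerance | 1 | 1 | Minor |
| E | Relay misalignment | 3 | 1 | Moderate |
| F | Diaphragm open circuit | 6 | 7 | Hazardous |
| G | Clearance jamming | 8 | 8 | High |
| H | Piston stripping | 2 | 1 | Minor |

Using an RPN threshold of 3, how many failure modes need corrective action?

7

RPN = Severity × Occurrence × Detection:
  A: 10 × 3 × 10 = 300
  B: 8 × 1 × 6 = 48
  C: 4 × 6 × 7 = 168
  D: 2 × 1 × 1 = 2
  E: 5 × 3 × 1 = 15
  F: 10 × 6 × 7 = 420
  G: 8 × 8 × 8 = 512
  H: 2 × 2 × 1 = 4
Modes with RPN ≥ 3: A (300), B (48), C (168), E (15), F (420), G (512), H (4) → 7.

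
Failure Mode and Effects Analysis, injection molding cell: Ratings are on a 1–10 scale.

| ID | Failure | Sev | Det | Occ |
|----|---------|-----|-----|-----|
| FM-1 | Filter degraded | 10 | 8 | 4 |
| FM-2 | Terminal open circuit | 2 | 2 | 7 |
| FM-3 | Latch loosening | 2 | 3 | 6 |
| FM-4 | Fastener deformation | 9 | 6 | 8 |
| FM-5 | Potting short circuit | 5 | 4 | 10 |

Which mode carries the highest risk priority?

FM-4

RPN = Severity × Occurrence × Detection:
  FM-1: 10 × 4 × 8 = 320
  FM-2: 2 × 7 × 2 = 28
  FM-3: 2 × 6 × 3 = 36
  FM-4: 9 × 8 × 6 = 432
  FM-5: 5 × 10 × 4 = 200
Highest RPN is 432 → FM-4.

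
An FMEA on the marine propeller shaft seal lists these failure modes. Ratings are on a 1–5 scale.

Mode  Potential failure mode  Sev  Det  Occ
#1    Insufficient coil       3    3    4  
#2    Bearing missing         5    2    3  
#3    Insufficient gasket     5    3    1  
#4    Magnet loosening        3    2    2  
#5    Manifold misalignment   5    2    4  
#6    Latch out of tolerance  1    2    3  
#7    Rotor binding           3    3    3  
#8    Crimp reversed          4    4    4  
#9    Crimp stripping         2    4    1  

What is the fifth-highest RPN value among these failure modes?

27

RPN = Severity × Occurrence × Detection:
  #1: 3 × 4 × 3 = 36
  #2: 5 × 3 × 2 = 30
  #3: 5 × 1 × 3 = 15
  #4: 3 × 2 × 2 = 12
  #5: 5 × 4 × 2 = 40
  #6: 1 × 3 × 2 = 6
  #7: 3 × 3 × 3 = 27
  #8: 4 × 4 × 4 = 64
  #9: 2 × 1 × 4 = 8
Sorted descending: 64, 40, 36, 30, 27, 15, 12, 8, 6.
The fifth-highest RPN is 27 (#7).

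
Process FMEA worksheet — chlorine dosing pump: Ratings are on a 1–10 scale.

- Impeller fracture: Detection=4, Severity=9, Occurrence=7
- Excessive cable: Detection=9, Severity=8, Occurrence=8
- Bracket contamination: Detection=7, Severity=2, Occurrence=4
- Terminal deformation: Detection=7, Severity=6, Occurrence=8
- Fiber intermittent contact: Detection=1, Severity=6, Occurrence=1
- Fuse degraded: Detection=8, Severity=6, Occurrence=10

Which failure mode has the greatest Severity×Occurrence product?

Criticality = Severity × Occurrence:
  Impeller fracture: 9 × 7 = 63
  Excessive cable: 8 × 8 = 64
  Bracket contamination: 2 × 4 = 8
  Terminal deformation: 6 × 8 = 48
  Fiber intermittent contact: 6 × 1 = 6
  Fuse degraded: 6 × 10 = 60
Highest criticality is 64 → Excessive cable.

Excessive cable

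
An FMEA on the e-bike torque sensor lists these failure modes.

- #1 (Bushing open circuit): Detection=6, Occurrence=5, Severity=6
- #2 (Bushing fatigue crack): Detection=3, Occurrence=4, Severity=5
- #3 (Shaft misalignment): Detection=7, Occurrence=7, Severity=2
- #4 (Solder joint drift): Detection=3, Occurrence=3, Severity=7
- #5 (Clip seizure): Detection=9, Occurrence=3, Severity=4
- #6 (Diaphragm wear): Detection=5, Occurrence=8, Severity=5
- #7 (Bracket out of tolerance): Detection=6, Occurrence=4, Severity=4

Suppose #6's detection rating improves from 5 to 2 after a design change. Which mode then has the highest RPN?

#1

RPN = Severity × Occurrence × Detection:
  #1: 6 × 5 × 6 = 180
  #2: 5 × 4 × 3 = 60
  #3: 2 × 7 × 7 = 98
  #4: 7 × 3 × 3 = 63
  #5: 4 × 3 × 9 = 108
  #6: 5 × 8 × 5 = 200
  #7: 4 × 4 × 6 = 96
After action: #6 → 5 × 8 × 2 = 80.
Revised RPNs: #1=180, #5=108, #3=98, #7=96, #6=80, #4=63, #2=60.
Highest is now #1 (180).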